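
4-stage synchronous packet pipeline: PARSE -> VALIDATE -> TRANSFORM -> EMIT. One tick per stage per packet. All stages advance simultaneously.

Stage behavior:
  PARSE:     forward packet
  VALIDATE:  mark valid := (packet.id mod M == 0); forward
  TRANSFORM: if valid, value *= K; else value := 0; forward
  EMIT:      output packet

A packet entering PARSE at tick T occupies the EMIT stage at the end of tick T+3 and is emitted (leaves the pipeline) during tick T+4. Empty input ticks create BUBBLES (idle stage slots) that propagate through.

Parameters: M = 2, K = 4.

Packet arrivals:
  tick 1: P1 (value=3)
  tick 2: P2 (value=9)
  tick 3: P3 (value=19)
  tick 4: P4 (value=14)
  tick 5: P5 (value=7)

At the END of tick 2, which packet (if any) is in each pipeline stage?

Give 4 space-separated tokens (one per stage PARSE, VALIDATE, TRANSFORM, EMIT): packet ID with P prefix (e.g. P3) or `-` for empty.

Tick 1: [PARSE:P1(v=3,ok=F), VALIDATE:-, TRANSFORM:-, EMIT:-] out:-; in:P1
Tick 2: [PARSE:P2(v=9,ok=F), VALIDATE:P1(v=3,ok=F), TRANSFORM:-, EMIT:-] out:-; in:P2
At end of tick 2: ['P2', 'P1', '-', '-']

Answer: P2 P1 - -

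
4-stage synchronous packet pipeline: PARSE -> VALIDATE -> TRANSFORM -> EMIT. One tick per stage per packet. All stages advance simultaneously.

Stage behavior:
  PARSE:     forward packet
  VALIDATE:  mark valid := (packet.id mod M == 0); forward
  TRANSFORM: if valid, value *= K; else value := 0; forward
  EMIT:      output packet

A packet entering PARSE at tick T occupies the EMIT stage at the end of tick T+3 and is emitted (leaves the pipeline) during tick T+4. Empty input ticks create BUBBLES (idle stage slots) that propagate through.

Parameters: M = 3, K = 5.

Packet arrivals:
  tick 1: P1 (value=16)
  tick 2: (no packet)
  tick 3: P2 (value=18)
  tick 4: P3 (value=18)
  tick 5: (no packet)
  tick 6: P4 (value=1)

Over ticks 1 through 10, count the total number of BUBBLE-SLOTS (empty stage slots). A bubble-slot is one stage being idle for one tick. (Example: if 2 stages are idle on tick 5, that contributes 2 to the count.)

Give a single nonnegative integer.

Answer: 24

Derivation:
Tick 1: [PARSE:P1(v=16,ok=F), VALIDATE:-, TRANSFORM:-, EMIT:-] out:-; bubbles=3
Tick 2: [PARSE:-, VALIDATE:P1(v=16,ok=F), TRANSFORM:-, EMIT:-] out:-; bubbles=3
Tick 3: [PARSE:P2(v=18,ok=F), VALIDATE:-, TRANSFORM:P1(v=0,ok=F), EMIT:-] out:-; bubbles=2
Tick 4: [PARSE:P3(v=18,ok=F), VALIDATE:P2(v=18,ok=F), TRANSFORM:-, EMIT:P1(v=0,ok=F)] out:-; bubbles=1
Tick 5: [PARSE:-, VALIDATE:P3(v=18,ok=T), TRANSFORM:P2(v=0,ok=F), EMIT:-] out:P1(v=0); bubbles=2
Tick 6: [PARSE:P4(v=1,ok=F), VALIDATE:-, TRANSFORM:P3(v=90,ok=T), EMIT:P2(v=0,ok=F)] out:-; bubbles=1
Tick 7: [PARSE:-, VALIDATE:P4(v=1,ok=F), TRANSFORM:-, EMIT:P3(v=90,ok=T)] out:P2(v=0); bubbles=2
Tick 8: [PARSE:-, VALIDATE:-, TRANSFORM:P4(v=0,ok=F), EMIT:-] out:P3(v=90); bubbles=3
Tick 9: [PARSE:-, VALIDATE:-, TRANSFORM:-, EMIT:P4(v=0,ok=F)] out:-; bubbles=3
Tick 10: [PARSE:-, VALIDATE:-, TRANSFORM:-, EMIT:-] out:P4(v=0); bubbles=4
Total bubble-slots: 24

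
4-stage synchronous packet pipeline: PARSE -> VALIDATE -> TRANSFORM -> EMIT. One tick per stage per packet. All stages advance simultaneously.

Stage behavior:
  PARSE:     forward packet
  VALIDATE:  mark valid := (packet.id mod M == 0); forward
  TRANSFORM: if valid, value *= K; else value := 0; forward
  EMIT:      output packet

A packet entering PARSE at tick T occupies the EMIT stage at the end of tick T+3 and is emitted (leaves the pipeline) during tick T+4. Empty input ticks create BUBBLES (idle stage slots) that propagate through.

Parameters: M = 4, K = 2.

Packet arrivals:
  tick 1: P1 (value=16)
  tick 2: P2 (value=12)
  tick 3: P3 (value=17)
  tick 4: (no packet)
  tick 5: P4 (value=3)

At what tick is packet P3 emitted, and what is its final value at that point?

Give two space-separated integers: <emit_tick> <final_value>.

Tick 1: [PARSE:P1(v=16,ok=F), VALIDATE:-, TRANSFORM:-, EMIT:-] out:-; in:P1
Tick 2: [PARSE:P2(v=12,ok=F), VALIDATE:P1(v=16,ok=F), TRANSFORM:-, EMIT:-] out:-; in:P2
Tick 3: [PARSE:P3(v=17,ok=F), VALIDATE:P2(v=12,ok=F), TRANSFORM:P1(v=0,ok=F), EMIT:-] out:-; in:P3
Tick 4: [PARSE:-, VALIDATE:P3(v=17,ok=F), TRANSFORM:P2(v=0,ok=F), EMIT:P1(v=0,ok=F)] out:-; in:-
Tick 5: [PARSE:P4(v=3,ok=F), VALIDATE:-, TRANSFORM:P3(v=0,ok=F), EMIT:P2(v=0,ok=F)] out:P1(v=0); in:P4
Tick 6: [PARSE:-, VALIDATE:P4(v=3,ok=T), TRANSFORM:-, EMIT:P3(v=0,ok=F)] out:P2(v=0); in:-
Tick 7: [PARSE:-, VALIDATE:-, TRANSFORM:P4(v=6,ok=T), EMIT:-] out:P3(v=0); in:-
Tick 8: [PARSE:-, VALIDATE:-, TRANSFORM:-, EMIT:P4(v=6,ok=T)] out:-; in:-
Tick 9: [PARSE:-, VALIDATE:-, TRANSFORM:-, EMIT:-] out:P4(v=6); in:-
P3: arrives tick 3, valid=False (id=3, id%4=3), emit tick 7, final value 0

Answer: 7 0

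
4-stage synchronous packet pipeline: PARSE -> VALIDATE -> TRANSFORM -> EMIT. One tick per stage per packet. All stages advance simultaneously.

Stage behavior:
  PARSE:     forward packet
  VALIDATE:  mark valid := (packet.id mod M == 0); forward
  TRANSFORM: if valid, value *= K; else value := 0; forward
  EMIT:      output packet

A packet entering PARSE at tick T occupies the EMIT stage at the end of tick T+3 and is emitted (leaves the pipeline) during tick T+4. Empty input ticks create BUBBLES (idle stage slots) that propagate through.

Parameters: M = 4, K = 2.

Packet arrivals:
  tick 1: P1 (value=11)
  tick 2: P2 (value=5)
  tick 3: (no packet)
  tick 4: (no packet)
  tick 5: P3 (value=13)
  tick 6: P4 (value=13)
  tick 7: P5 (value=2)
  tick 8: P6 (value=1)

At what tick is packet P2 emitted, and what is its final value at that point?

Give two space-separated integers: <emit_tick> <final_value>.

Tick 1: [PARSE:P1(v=11,ok=F), VALIDATE:-, TRANSFORM:-, EMIT:-] out:-; in:P1
Tick 2: [PARSE:P2(v=5,ok=F), VALIDATE:P1(v=11,ok=F), TRANSFORM:-, EMIT:-] out:-; in:P2
Tick 3: [PARSE:-, VALIDATE:P2(v=5,ok=F), TRANSFORM:P1(v=0,ok=F), EMIT:-] out:-; in:-
Tick 4: [PARSE:-, VALIDATE:-, TRANSFORM:P2(v=0,ok=F), EMIT:P1(v=0,ok=F)] out:-; in:-
Tick 5: [PARSE:P3(v=13,ok=F), VALIDATE:-, TRANSFORM:-, EMIT:P2(v=0,ok=F)] out:P1(v=0); in:P3
Tick 6: [PARSE:P4(v=13,ok=F), VALIDATE:P3(v=13,ok=F), TRANSFORM:-, EMIT:-] out:P2(v=0); in:P4
Tick 7: [PARSE:P5(v=2,ok=F), VALIDATE:P4(v=13,ok=T), TRANSFORM:P3(v=0,ok=F), EMIT:-] out:-; in:P5
Tick 8: [PARSE:P6(v=1,ok=F), VALIDATE:P5(v=2,ok=F), TRANSFORM:P4(v=26,ok=T), EMIT:P3(v=0,ok=F)] out:-; in:P6
Tick 9: [PARSE:-, VALIDATE:P6(v=1,ok=F), TRANSFORM:P5(v=0,ok=F), EMIT:P4(v=26,ok=T)] out:P3(v=0); in:-
Tick 10: [PARSE:-, VALIDATE:-, TRANSFORM:P6(v=0,ok=F), EMIT:P5(v=0,ok=F)] out:P4(v=26); in:-
Tick 11: [PARSE:-, VALIDATE:-, TRANSFORM:-, EMIT:P6(v=0,ok=F)] out:P5(v=0); in:-
Tick 12: [PARSE:-, VALIDATE:-, TRANSFORM:-, EMIT:-] out:P6(v=0); in:-
P2: arrives tick 2, valid=False (id=2, id%4=2), emit tick 6, final value 0

Answer: 6 0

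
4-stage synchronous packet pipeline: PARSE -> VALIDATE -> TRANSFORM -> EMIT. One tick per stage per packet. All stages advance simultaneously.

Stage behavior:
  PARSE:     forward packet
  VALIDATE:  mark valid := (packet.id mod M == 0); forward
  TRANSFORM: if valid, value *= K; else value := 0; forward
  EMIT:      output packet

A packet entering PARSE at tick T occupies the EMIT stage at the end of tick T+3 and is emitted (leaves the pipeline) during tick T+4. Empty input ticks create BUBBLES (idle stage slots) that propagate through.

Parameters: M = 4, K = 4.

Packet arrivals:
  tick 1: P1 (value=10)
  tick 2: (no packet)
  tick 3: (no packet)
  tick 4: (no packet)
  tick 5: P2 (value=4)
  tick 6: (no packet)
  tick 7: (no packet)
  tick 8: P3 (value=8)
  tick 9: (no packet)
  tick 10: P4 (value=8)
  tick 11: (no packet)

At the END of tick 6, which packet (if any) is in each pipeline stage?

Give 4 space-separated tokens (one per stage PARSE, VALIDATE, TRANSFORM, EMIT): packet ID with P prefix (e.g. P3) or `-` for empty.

Tick 1: [PARSE:P1(v=10,ok=F), VALIDATE:-, TRANSFORM:-, EMIT:-] out:-; in:P1
Tick 2: [PARSE:-, VALIDATE:P1(v=10,ok=F), TRANSFORM:-, EMIT:-] out:-; in:-
Tick 3: [PARSE:-, VALIDATE:-, TRANSFORM:P1(v=0,ok=F), EMIT:-] out:-; in:-
Tick 4: [PARSE:-, VALIDATE:-, TRANSFORM:-, EMIT:P1(v=0,ok=F)] out:-; in:-
Tick 5: [PARSE:P2(v=4,ok=F), VALIDATE:-, TRANSFORM:-, EMIT:-] out:P1(v=0); in:P2
Tick 6: [PARSE:-, VALIDATE:P2(v=4,ok=F), TRANSFORM:-, EMIT:-] out:-; in:-
At end of tick 6: ['-', 'P2', '-', '-']

Answer: - P2 - -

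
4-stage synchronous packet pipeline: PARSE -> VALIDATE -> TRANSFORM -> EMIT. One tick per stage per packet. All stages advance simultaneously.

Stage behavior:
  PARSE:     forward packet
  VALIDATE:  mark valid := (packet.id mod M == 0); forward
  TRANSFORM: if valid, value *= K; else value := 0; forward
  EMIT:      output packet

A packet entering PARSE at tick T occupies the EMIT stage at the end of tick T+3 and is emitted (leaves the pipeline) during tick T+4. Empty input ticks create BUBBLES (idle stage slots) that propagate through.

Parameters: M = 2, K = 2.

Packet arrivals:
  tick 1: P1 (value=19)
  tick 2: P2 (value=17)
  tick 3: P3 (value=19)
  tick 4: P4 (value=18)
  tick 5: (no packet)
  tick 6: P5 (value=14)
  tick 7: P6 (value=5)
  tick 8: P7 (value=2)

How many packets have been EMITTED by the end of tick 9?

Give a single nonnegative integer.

Tick 1: [PARSE:P1(v=19,ok=F), VALIDATE:-, TRANSFORM:-, EMIT:-] out:-; in:P1
Tick 2: [PARSE:P2(v=17,ok=F), VALIDATE:P1(v=19,ok=F), TRANSFORM:-, EMIT:-] out:-; in:P2
Tick 3: [PARSE:P3(v=19,ok=F), VALIDATE:P2(v=17,ok=T), TRANSFORM:P1(v=0,ok=F), EMIT:-] out:-; in:P3
Tick 4: [PARSE:P4(v=18,ok=F), VALIDATE:P3(v=19,ok=F), TRANSFORM:P2(v=34,ok=T), EMIT:P1(v=0,ok=F)] out:-; in:P4
Tick 5: [PARSE:-, VALIDATE:P4(v=18,ok=T), TRANSFORM:P3(v=0,ok=F), EMIT:P2(v=34,ok=T)] out:P1(v=0); in:-
Tick 6: [PARSE:P5(v=14,ok=F), VALIDATE:-, TRANSFORM:P4(v=36,ok=T), EMIT:P3(v=0,ok=F)] out:P2(v=34); in:P5
Tick 7: [PARSE:P6(v=5,ok=F), VALIDATE:P5(v=14,ok=F), TRANSFORM:-, EMIT:P4(v=36,ok=T)] out:P3(v=0); in:P6
Tick 8: [PARSE:P7(v=2,ok=F), VALIDATE:P6(v=5,ok=T), TRANSFORM:P5(v=0,ok=F), EMIT:-] out:P4(v=36); in:P7
Tick 9: [PARSE:-, VALIDATE:P7(v=2,ok=F), TRANSFORM:P6(v=10,ok=T), EMIT:P5(v=0,ok=F)] out:-; in:-
Emitted by tick 9: ['P1', 'P2', 'P3', 'P4']

Answer: 4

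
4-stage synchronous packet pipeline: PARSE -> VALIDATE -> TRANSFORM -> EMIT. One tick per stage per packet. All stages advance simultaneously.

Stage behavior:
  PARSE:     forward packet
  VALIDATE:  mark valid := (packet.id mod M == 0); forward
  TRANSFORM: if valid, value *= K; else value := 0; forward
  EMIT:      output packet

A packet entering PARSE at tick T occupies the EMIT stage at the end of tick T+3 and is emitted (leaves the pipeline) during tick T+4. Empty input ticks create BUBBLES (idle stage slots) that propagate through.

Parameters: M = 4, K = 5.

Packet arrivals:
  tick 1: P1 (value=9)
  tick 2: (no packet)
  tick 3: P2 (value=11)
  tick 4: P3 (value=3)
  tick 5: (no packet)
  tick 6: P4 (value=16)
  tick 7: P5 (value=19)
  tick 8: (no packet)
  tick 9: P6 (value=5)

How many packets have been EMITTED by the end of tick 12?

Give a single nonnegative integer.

Answer: 5

Derivation:
Tick 1: [PARSE:P1(v=9,ok=F), VALIDATE:-, TRANSFORM:-, EMIT:-] out:-; in:P1
Tick 2: [PARSE:-, VALIDATE:P1(v=9,ok=F), TRANSFORM:-, EMIT:-] out:-; in:-
Tick 3: [PARSE:P2(v=11,ok=F), VALIDATE:-, TRANSFORM:P1(v=0,ok=F), EMIT:-] out:-; in:P2
Tick 4: [PARSE:P3(v=3,ok=F), VALIDATE:P2(v=11,ok=F), TRANSFORM:-, EMIT:P1(v=0,ok=F)] out:-; in:P3
Tick 5: [PARSE:-, VALIDATE:P3(v=3,ok=F), TRANSFORM:P2(v=0,ok=F), EMIT:-] out:P1(v=0); in:-
Tick 6: [PARSE:P4(v=16,ok=F), VALIDATE:-, TRANSFORM:P3(v=0,ok=F), EMIT:P2(v=0,ok=F)] out:-; in:P4
Tick 7: [PARSE:P5(v=19,ok=F), VALIDATE:P4(v=16,ok=T), TRANSFORM:-, EMIT:P3(v=0,ok=F)] out:P2(v=0); in:P5
Tick 8: [PARSE:-, VALIDATE:P5(v=19,ok=F), TRANSFORM:P4(v=80,ok=T), EMIT:-] out:P3(v=0); in:-
Tick 9: [PARSE:P6(v=5,ok=F), VALIDATE:-, TRANSFORM:P5(v=0,ok=F), EMIT:P4(v=80,ok=T)] out:-; in:P6
Tick 10: [PARSE:-, VALIDATE:P6(v=5,ok=F), TRANSFORM:-, EMIT:P5(v=0,ok=F)] out:P4(v=80); in:-
Tick 11: [PARSE:-, VALIDATE:-, TRANSFORM:P6(v=0,ok=F), EMIT:-] out:P5(v=0); in:-
Tick 12: [PARSE:-, VALIDATE:-, TRANSFORM:-, EMIT:P6(v=0,ok=F)] out:-; in:-
Emitted by tick 12: ['P1', 'P2', 'P3', 'P4', 'P5']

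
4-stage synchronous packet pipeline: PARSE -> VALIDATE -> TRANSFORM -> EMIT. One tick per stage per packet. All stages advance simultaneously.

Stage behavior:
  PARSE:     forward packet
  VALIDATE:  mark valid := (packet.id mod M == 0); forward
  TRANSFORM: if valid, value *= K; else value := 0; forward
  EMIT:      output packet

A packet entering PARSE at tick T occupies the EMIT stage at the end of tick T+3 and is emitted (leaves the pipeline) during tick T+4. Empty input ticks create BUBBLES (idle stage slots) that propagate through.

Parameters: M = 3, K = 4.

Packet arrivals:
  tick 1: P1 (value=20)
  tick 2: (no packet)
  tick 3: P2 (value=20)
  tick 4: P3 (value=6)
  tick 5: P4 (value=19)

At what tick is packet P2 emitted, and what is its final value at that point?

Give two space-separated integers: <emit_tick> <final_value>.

Answer: 7 0

Derivation:
Tick 1: [PARSE:P1(v=20,ok=F), VALIDATE:-, TRANSFORM:-, EMIT:-] out:-; in:P1
Tick 2: [PARSE:-, VALIDATE:P1(v=20,ok=F), TRANSFORM:-, EMIT:-] out:-; in:-
Tick 3: [PARSE:P2(v=20,ok=F), VALIDATE:-, TRANSFORM:P1(v=0,ok=F), EMIT:-] out:-; in:P2
Tick 4: [PARSE:P3(v=6,ok=F), VALIDATE:P2(v=20,ok=F), TRANSFORM:-, EMIT:P1(v=0,ok=F)] out:-; in:P3
Tick 5: [PARSE:P4(v=19,ok=F), VALIDATE:P3(v=6,ok=T), TRANSFORM:P2(v=0,ok=F), EMIT:-] out:P1(v=0); in:P4
Tick 6: [PARSE:-, VALIDATE:P4(v=19,ok=F), TRANSFORM:P3(v=24,ok=T), EMIT:P2(v=0,ok=F)] out:-; in:-
Tick 7: [PARSE:-, VALIDATE:-, TRANSFORM:P4(v=0,ok=F), EMIT:P3(v=24,ok=T)] out:P2(v=0); in:-
Tick 8: [PARSE:-, VALIDATE:-, TRANSFORM:-, EMIT:P4(v=0,ok=F)] out:P3(v=24); in:-
Tick 9: [PARSE:-, VALIDATE:-, TRANSFORM:-, EMIT:-] out:P4(v=0); in:-
P2: arrives tick 3, valid=False (id=2, id%3=2), emit tick 7, final value 0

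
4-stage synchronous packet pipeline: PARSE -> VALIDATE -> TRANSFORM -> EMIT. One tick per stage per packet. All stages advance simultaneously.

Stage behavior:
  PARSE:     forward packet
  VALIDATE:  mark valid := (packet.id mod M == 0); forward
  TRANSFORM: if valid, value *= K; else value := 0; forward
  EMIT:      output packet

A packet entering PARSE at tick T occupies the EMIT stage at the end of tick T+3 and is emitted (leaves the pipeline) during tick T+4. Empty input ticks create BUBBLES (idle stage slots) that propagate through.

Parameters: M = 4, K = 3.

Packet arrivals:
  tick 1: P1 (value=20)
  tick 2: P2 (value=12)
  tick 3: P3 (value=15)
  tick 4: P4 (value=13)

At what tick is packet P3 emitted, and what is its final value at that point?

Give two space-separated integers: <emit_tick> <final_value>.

Answer: 7 0

Derivation:
Tick 1: [PARSE:P1(v=20,ok=F), VALIDATE:-, TRANSFORM:-, EMIT:-] out:-; in:P1
Tick 2: [PARSE:P2(v=12,ok=F), VALIDATE:P1(v=20,ok=F), TRANSFORM:-, EMIT:-] out:-; in:P2
Tick 3: [PARSE:P3(v=15,ok=F), VALIDATE:P2(v=12,ok=F), TRANSFORM:P1(v=0,ok=F), EMIT:-] out:-; in:P3
Tick 4: [PARSE:P4(v=13,ok=F), VALIDATE:P3(v=15,ok=F), TRANSFORM:P2(v=0,ok=F), EMIT:P1(v=0,ok=F)] out:-; in:P4
Tick 5: [PARSE:-, VALIDATE:P4(v=13,ok=T), TRANSFORM:P3(v=0,ok=F), EMIT:P2(v=0,ok=F)] out:P1(v=0); in:-
Tick 6: [PARSE:-, VALIDATE:-, TRANSFORM:P4(v=39,ok=T), EMIT:P3(v=0,ok=F)] out:P2(v=0); in:-
Tick 7: [PARSE:-, VALIDATE:-, TRANSFORM:-, EMIT:P4(v=39,ok=T)] out:P3(v=0); in:-
Tick 8: [PARSE:-, VALIDATE:-, TRANSFORM:-, EMIT:-] out:P4(v=39); in:-
P3: arrives tick 3, valid=False (id=3, id%4=3), emit tick 7, final value 0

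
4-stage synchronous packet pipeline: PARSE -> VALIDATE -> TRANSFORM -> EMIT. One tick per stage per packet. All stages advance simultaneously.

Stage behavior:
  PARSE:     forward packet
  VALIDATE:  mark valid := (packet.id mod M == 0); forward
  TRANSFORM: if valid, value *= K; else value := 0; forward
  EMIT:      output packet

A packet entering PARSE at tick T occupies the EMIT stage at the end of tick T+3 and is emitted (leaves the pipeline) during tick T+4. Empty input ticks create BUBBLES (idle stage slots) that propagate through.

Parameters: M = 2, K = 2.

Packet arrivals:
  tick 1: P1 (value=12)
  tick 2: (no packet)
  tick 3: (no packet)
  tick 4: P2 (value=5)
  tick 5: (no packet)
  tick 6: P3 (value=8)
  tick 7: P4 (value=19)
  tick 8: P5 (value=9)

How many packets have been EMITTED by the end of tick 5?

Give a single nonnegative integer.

Answer: 1

Derivation:
Tick 1: [PARSE:P1(v=12,ok=F), VALIDATE:-, TRANSFORM:-, EMIT:-] out:-; in:P1
Tick 2: [PARSE:-, VALIDATE:P1(v=12,ok=F), TRANSFORM:-, EMIT:-] out:-; in:-
Tick 3: [PARSE:-, VALIDATE:-, TRANSFORM:P1(v=0,ok=F), EMIT:-] out:-; in:-
Tick 4: [PARSE:P2(v=5,ok=F), VALIDATE:-, TRANSFORM:-, EMIT:P1(v=0,ok=F)] out:-; in:P2
Tick 5: [PARSE:-, VALIDATE:P2(v=5,ok=T), TRANSFORM:-, EMIT:-] out:P1(v=0); in:-
Emitted by tick 5: ['P1']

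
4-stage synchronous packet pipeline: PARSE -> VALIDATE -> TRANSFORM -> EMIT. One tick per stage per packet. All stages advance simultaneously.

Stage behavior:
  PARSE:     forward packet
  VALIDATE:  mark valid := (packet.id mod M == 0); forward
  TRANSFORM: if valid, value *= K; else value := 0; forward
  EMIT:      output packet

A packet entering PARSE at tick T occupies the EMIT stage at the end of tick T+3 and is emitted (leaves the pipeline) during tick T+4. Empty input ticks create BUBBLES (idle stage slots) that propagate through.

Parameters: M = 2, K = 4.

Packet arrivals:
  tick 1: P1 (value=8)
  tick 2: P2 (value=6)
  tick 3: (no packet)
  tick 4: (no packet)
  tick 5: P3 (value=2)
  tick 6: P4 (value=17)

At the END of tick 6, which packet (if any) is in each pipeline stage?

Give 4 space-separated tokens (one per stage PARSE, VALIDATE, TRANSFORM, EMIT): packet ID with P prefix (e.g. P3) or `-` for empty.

Tick 1: [PARSE:P1(v=8,ok=F), VALIDATE:-, TRANSFORM:-, EMIT:-] out:-; in:P1
Tick 2: [PARSE:P2(v=6,ok=F), VALIDATE:P1(v=8,ok=F), TRANSFORM:-, EMIT:-] out:-; in:P2
Tick 3: [PARSE:-, VALIDATE:P2(v=6,ok=T), TRANSFORM:P1(v=0,ok=F), EMIT:-] out:-; in:-
Tick 4: [PARSE:-, VALIDATE:-, TRANSFORM:P2(v=24,ok=T), EMIT:P1(v=0,ok=F)] out:-; in:-
Tick 5: [PARSE:P3(v=2,ok=F), VALIDATE:-, TRANSFORM:-, EMIT:P2(v=24,ok=T)] out:P1(v=0); in:P3
Tick 6: [PARSE:P4(v=17,ok=F), VALIDATE:P3(v=2,ok=F), TRANSFORM:-, EMIT:-] out:P2(v=24); in:P4
At end of tick 6: ['P4', 'P3', '-', '-']

Answer: P4 P3 - -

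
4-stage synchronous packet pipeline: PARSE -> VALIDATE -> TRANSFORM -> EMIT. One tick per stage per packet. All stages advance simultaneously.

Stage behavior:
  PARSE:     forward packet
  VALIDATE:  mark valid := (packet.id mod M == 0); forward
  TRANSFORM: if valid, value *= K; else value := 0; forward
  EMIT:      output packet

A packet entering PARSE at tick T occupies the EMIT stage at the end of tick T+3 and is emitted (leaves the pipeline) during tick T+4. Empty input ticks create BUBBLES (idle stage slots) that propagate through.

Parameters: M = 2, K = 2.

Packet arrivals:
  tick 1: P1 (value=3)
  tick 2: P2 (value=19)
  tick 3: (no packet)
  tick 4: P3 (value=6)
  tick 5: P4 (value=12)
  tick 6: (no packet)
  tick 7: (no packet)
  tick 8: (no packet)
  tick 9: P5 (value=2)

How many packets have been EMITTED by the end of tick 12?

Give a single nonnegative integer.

Tick 1: [PARSE:P1(v=3,ok=F), VALIDATE:-, TRANSFORM:-, EMIT:-] out:-; in:P1
Tick 2: [PARSE:P2(v=19,ok=F), VALIDATE:P1(v=3,ok=F), TRANSFORM:-, EMIT:-] out:-; in:P2
Tick 3: [PARSE:-, VALIDATE:P2(v=19,ok=T), TRANSFORM:P1(v=0,ok=F), EMIT:-] out:-; in:-
Tick 4: [PARSE:P3(v=6,ok=F), VALIDATE:-, TRANSFORM:P2(v=38,ok=T), EMIT:P1(v=0,ok=F)] out:-; in:P3
Tick 5: [PARSE:P4(v=12,ok=F), VALIDATE:P3(v=6,ok=F), TRANSFORM:-, EMIT:P2(v=38,ok=T)] out:P1(v=0); in:P4
Tick 6: [PARSE:-, VALIDATE:P4(v=12,ok=T), TRANSFORM:P3(v=0,ok=F), EMIT:-] out:P2(v=38); in:-
Tick 7: [PARSE:-, VALIDATE:-, TRANSFORM:P4(v=24,ok=T), EMIT:P3(v=0,ok=F)] out:-; in:-
Tick 8: [PARSE:-, VALIDATE:-, TRANSFORM:-, EMIT:P4(v=24,ok=T)] out:P3(v=0); in:-
Tick 9: [PARSE:P5(v=2,ok=F), VALIDATE:-, TRANSFORM:-, EMIT:-] out:P4(v=24); in:P5
Tick 10: [PARSE:-, VALIDATE:P5(v=2,ok=F), TRANSFORM:-, EMIT:-] out:-; in:-
Tick 11: [PARSE:-, VALIDATE:-, TRANSFORM:P5(v=0,ok=F), EMIT:-] out:-; in:-
Tick 12: [PARSE:-, VALIDATE:-, TRANSFORM:-, EMIT:P5(v=0,ok=F)] out:-; in:-
Emitted by tick 12: ['P1', 'P2', 'P3', 'P4']

Answer: 4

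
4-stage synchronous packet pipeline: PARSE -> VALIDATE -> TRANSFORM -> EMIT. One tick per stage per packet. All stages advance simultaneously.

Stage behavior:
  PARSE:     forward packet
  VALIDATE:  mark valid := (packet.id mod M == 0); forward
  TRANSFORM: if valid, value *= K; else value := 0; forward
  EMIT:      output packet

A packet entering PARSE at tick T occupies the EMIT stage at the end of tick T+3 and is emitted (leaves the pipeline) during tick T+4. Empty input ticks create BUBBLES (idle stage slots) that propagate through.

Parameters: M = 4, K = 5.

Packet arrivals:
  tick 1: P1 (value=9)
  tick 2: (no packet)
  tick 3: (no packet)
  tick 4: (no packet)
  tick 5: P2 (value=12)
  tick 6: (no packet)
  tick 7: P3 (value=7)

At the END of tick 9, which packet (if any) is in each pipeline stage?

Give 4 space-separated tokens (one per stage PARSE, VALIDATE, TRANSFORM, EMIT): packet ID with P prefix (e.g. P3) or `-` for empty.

Answer: - - P3 -

Derivation:
Tick 1: [PARSE:P1(v=9,ok=F), VALIDATE:-, TRANSFORM:-, EMIT:-] out:-; in:P1
Tick 2: [PARSE:-, VALIDATE:P1(v=9,ok=F), TRANSFORM:-, EMIT:-] out:-; in:-
Tick 3: [PARSE:-, VALIDATE:-, TRANSFORM:P1(v=0,ok=F), EMIT:-] out:-; in:-
Tick 4: [PARSE:-, VALIDATE:-, TRANSFORM:-, EMIT:P1(v=0,ok=F)] out:-; in:-
Tick 5: [PARSE:P2(v=12,ok=F), VALIDATE:-, TRANSFORM:-, EMIT:-] out:P1(v=0); in:P2
Tick 6: [PARSE:-, VALIDATE:P2(v=12,ok=F), TRANSFORM:-, EMIT:-] out:-; in:-
Tick 7: [PARSE:P3(v=7,ok=F), VALIDATE:-, TRANSFORM:P2(v=0,ok=F), EMIT:-] out:-; in:P3
Tick 8: [PARSE:-, VALIDATE:P3(v=7,ok=F), TRANSFORM:-, EMIT:P2(v=0,ok=F)] out:-; in:-
Tick 9: [PARSE:-, VALIDATE:-, TRANSFORM:P3(v=0,ok=F), EMIT:-] out:P2(v=0); in:-
At end of tick 9: ['-', '-', 'P3', '-']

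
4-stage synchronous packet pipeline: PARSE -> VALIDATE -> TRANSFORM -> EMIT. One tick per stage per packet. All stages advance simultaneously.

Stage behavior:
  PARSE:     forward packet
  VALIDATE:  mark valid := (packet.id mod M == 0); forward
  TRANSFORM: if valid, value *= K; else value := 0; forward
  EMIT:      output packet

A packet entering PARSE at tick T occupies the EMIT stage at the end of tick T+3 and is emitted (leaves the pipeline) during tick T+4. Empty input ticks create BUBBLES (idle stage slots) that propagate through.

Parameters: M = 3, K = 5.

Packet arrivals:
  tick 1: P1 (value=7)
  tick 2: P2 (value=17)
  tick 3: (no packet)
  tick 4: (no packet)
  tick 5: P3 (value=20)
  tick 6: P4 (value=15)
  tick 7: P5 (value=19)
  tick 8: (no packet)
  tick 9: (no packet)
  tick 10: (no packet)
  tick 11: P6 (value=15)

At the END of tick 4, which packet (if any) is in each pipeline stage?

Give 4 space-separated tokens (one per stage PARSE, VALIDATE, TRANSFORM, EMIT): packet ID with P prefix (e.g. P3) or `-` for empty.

Answer: - - P2 P1

Derivation:
Tick 1: [PARSE:P1(v=7,ok=F), VALIDATE:-, TRANSFORM:-, EMIT:-] out:-; in:P1
Tick 2: [PARSE:P2(v=17,ok=F), VALIDATE:P1(v=7,ok=F), TRANSFORM:-, EMIT:-] out:-; in:P2
Tick 3: [PARSE:-, VALIDATE:P2(v=17,ok=F), TRANSFORM:P1(v=0,ok=F), EMIT:-] out:-; in:-
Tick 4: [PARSE:-, VALIDATE:-, TRANSFORM:P2(v=0,ok=F), EMIT:P1(v=0,ok=F)] out:-; in:-
At end of tick 4: ['-', '-', 'P2', 'P1']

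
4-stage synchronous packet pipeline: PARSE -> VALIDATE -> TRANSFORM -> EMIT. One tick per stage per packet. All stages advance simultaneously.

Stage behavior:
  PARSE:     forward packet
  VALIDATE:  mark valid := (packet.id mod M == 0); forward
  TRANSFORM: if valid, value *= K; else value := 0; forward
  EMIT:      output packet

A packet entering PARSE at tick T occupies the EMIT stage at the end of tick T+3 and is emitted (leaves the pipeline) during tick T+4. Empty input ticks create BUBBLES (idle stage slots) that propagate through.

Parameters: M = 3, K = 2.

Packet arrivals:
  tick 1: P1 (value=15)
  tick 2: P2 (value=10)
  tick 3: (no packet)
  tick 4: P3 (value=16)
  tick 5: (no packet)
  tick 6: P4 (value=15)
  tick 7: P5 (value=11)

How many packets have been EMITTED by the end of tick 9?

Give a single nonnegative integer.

Answer: 3

Derivation:
Tick 1: [PARSE:P1(v=15,ok=F), VALIDATE:-, TRANSFORM:-, EMIT:-] out:-; in:P1
Tick 2: [PARSE:P2(v=10,ok=F), VALIDATE:P1(v=15,ok=F), TRANSFORM:-, EMIT:-] out:-; in:P2
Tick 3: [PARSE:-, VALIDATE:P2(v=10,ok=F), TRANSFORM:P1(v=0,ok=F), EMIT:-] out:-; in:-
Tick 4: [PARSE:P3(v=16,ok=F), VALIDATE:-, TRANSFORM:P2(v=0,ok=F), EMIT:P1(v=0,ok=F)] out:-; in:P3
Tick 5: [PARSE:-, VALIDATE:P3(v=16,ok=T), TRANSFORM:-, EMIT:P2(v=0,ok=F)] out:P1(v=0); in:-
Tick 6: [PARSE:P4(v=15,ok=F), VALIDATE:-, TRANSFORM:P3(v=32,ok=T), EMIT:-] out:P2(v=0); in:P4
Tick 7: [PARSE:P5(v=11,ok=F), VALIDATE:P4(v=15,ok=F), TRANSFORM:-, EMIT:P3(v=32,ok=T)] out:-; in:P5
Tick 8: [PARSE:-, VALIDATE:P5(v=11,ok=F), TRANSFORM:P4(v=0,ok=F), EMIT:-] out:P3(v=32); in:-
Tick 9: [PARSE:-, VALIDATE:-, TRANSFORM:P5(v=0,ok=F), EMIT:P4(v=0,ok=F)] out:-; in:-
Emitted by tick 9: ['P1', 'P2', 'P3']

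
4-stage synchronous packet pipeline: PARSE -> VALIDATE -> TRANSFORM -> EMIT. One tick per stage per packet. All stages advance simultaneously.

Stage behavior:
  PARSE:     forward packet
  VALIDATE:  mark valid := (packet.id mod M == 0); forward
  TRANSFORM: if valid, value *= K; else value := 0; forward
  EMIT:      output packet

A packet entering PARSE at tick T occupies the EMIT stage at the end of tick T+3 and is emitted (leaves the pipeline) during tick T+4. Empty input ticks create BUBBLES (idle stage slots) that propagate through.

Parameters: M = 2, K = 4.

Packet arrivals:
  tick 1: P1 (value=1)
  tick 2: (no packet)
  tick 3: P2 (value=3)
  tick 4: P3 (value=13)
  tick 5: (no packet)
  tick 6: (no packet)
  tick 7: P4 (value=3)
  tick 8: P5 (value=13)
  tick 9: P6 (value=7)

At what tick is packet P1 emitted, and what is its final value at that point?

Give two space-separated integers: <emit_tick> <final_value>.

Answer: 5 0

Derivation:
Tick 1: [PARSE:P1(v=1,ok=F), VALIDATE:-, TRANSFORM:-, EMIT:-] out:-; in:P1
Tick 2: [PARSE:-, VALIDATE:P1(v=1,ok=F), TRANSFORM:-, EMIT:-] out:-; in:-
Tick 3: [PARSE:P2(v=3,ok=F), VALIDATE:-, TRANSFORM:P1(v=0,ok=F), EMIT:-] out:-; in:P2
Tick 4: [PARSE:P3(v=13,ok=F), VALIDATE:P2(v=3,ok=T), TRANSFORM:-, EMIT:P1(v=0,ok=F)] out:-; in:P3
Tick 5: [PARSE:-, VALIDATE:P3(v=13,ok=F), TRANSFORM:P2(v=12,ok=T), EMIT:-] out:P1(v=0); in:-
Tick 6: [PARSE:-, VALIDATE:-, TRANSFORM:P3(v=0,ok=F), EMIT:P2(v=12,ok=T)] out:-; in:-
Tick 7: [PARSE:P4(v=3,ok=F), VALIDATE:-, TRANSFORM:-, EMIT:P3(v=0,ok=F)] out:P2(v=12); in:P4
Tick 8: [PARSE:P5(v=13,ok=F), VALIDATE:P4(v=3,ok=T), TRANSFORM:-, EMIT:-] out:P3(v=0); in:P5
Tick 9: [PARSE:P6(v=7,ok=F), VALIDATE:P5(v=13,ok=F), TRANSFORM:P4(v=12,ok=T), EMIT:-] out:-; in:P6
Tick 10: [PARSE:-, VALIDATE:P6(v=7,ok=T), TRANSFORM:P5(v=0,ok=F), EMIT:P4(v=12,ok=T)] out:-; in:-
Tick 11: [PARSE:-, VALIDATE:-, TRANSFORM:P6(v=28,ok=T), EMIT:P5(v=0,ok=F)] out:P4(v=12); in:-
Tick 12: [PARSE:-, VALIDATE:-, TRANSFORM:-, EMIT:P6(v=28,ok=T)] out:P5(v=0); in:-
Tick 13: [PARSE:-, VALIDATE:-, TRANSFORM:-, EMIT:-] out:P6(v=28); in:-
P1: arrives tick 1, valid=False (id=1, id%2=1), emit tick 5, final value 0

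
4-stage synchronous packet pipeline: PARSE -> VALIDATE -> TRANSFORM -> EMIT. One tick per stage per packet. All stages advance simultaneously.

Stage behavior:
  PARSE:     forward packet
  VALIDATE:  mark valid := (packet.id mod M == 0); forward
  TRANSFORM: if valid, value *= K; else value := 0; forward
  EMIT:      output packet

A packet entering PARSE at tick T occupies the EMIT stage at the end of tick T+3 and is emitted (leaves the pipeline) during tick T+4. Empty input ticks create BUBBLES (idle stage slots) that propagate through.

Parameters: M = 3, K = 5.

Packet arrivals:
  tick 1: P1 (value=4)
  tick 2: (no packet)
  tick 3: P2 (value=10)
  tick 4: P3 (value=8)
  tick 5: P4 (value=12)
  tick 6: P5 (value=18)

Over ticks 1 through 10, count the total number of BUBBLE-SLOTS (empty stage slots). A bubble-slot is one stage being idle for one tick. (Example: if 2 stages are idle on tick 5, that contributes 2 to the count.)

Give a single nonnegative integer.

Tick 1: [PARSE:P1(v=4,ok=F), VALIDATE:-, TRANSFORM:-, EMIT:-] out:-; bubbles=3
Tick 2: [PARSE:-, VALIDATE:P1(v=4,ok=F), TRANSFORM:-, EMIT:-] out:-; bubbles=3
Tick 3: [PARSE:P2(v=10,ok=F), VALIDATE:-, TRANSFORM:P1(v=0,ok=F), EMIT:-] out:-; bubbles=2
Tick 4: [PARSE:P3(v=8,ok=F), VALIDATE:P2(v=10,ok=F), TRANSFORM:-, EMIT:P1(v=0,ok=F)] out:-; bubbles=1
Tick 5: [PARSE:P4(v=12,ok=F), VALIDATE:P3(v=8,ok=T), TRANSFORM:P2(v=0,ok=F), EMIT:-] out:P1(v=0); bubbles=1
Tick 6: [PARSE:P5(v=18,ok=F), VALIDATE:P4(v=12,ok=F), TRANSFORM:P3(v=40,ok=T), EMIT:P2(v=0,ok=F)] out:-; bubbles=0
Tick 7: [PARSE:-, VALIDATE:P5(v=18,ok=F), TRANSFORM:P4(v=0,ok=F), EMIT:P3(v=40,ok=T)] out:P2(v=0); bubbles=1
Tick 8: [PARSE:-, VALIDATE:-, TRANSFORM:P5(v=0,ok=F), EMIT:P4(v=0,ok=F)] out:P3(v=40); bubbles=2
Tick 9: [PARSE:-, VALIDATE:-, TRANSFORM:-, EMIT:P5(v=0,ok=F)] out:P4(v=0); bubbles=3
Tick 10: [PARSE:-, VALIDATE:-, TRANSFORM:-, EMIT:-] out:P5(v=0); bubbles=4
Total bubble-slots: 20

Answer: 20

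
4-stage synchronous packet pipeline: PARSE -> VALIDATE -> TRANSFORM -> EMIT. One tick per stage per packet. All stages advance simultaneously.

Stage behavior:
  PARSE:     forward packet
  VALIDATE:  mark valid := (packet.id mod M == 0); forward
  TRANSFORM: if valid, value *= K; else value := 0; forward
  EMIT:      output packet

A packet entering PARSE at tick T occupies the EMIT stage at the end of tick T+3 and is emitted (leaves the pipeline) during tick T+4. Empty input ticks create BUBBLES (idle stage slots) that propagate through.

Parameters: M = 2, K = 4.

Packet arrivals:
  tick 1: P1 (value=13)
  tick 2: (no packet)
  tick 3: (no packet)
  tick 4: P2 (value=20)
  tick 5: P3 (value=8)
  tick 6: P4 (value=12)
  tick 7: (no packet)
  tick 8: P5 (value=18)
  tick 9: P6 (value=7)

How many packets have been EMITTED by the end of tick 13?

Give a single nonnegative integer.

Tick 1: [PARSE:P1(v=13,ok=F), VALIDATE:-, TRANSFORM:-, EMIT:-] out:-; in:P1
Tick 2: [PARSE:-, VALIDATE:P1(v=13,ok=F), TRANSFORM:-, EMIT:-] out:-; in:-
Tick 3: [PARSE:-, VALIDATE:-, TRANSFORM:P1(v=0,ok=F), EMIT:-] out:-; in:-
Tick 4: [PARSE:P2(v=20,ok=F), VALIDATE:-, TRANSFORM:-, EMIT:P1(v=0,ok=F)] out:-; in:P2
Tick 5: [PARSE:P3(v=8,ok=F), VALIDATE:P2(v=20,ok=T), TRANSFORM:-, EMIT:-] out:P1(v=0); in:P3
Tick 6: [PARSE:P4(v=12,ok=F), VALIDATE:P3(v=8,ok=F), TRANSFORM:P2(v=80,ok=T), EMIT:-] out:-; in:P4
Tick 7: [PARSE:-, VALIDATE:P4(v=12,ok=T), TRANSFORM:P3(v=0,ok=F), EMIT:P2(v=80,ok=T)] out:-; in:-
Tick 8: [PARSE:P5(v=18,ok=F), VALIDATE:-, TRANSFORM:P4(v=48,ok=T), EMIT:P3(v=0,ok=F)] out:P2(v=80); in:P5
Tick 9: [PARSE:P6(v=7,ok=F), VALIDATE:P5(v=18,ok=F), TRANSFORM:-, EMIT:P4(v=48,ok=T)] out:P3(v=0); in:P6
Tick 10: [PARSE:-, VALIDATE:P6(v=7,ok=T), TRANSFORM:P5(v=0,ok=F), EMIT:-] out:P4(v=48); in:-
Tick 11: [PARSE:-, VALIDATE:-, TRANSFORM:P6(v=28,ok=T), EMIT:P5(v=0,ok=F)] out:-; in:-
Tick 12: [PARSE:-, VALIDATE:-, TRANSFORM:-, EMIT:P6(v=28,ok=T)] out:P5(v=0); in:-
Tick 13: [PARSE:-, VALIDATE:-, TRANSFORM:-, EMIT:-] out:P6(v=28); in:-
Emitted by tick 13: ['P1', 'P2', 'P3', 'P4', 'P5', 'P6']

Answer: 6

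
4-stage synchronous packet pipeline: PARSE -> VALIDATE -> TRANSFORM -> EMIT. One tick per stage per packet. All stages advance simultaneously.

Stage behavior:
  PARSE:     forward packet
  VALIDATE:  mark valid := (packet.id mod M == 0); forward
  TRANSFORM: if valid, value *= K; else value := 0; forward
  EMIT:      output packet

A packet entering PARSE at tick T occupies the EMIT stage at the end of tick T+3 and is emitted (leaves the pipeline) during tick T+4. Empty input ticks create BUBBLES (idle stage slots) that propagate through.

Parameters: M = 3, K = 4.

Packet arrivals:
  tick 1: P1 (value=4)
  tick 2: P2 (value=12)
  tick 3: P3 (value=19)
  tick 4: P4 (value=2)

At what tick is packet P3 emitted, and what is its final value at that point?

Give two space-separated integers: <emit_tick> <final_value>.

Answer: 7 76

Derivation:
Tick 1: [PARSE:P1(v=4,ok=F), VALIDATE:-, TRANSFORM:-, EMIT:-] out:-; in:P1
Tick 2: [PARSE:P2(v=12,ok=F), VALIDATE:P1(v=4,ok=F), TRANSFORM:-, EMIT:-] out:-; in:P2
Tick 3: [PARSE:P3(v=19,ok=F), VALIDATE:P2(v=12,ok=F), TRANSFORM:P1(v=0,ok=F), EMIT:-] out:-; in:P3
Tick 4: [PARSE:P4(v=2,ok=F), VALIDATE:P3(v=19,ok=T), TRANSFORM:P2(v=0,ok=F), EMIT:P1(v=0,ok=F)] out:-; in:P4
Tick 5: [PARSE:-, VALIDATE:P4(v=2,ok=F), TRANSFORM:P3(v=76,ok=T), EMIT:P2(v=0,ok=F)] out:P1(v=0); in:-
Tick 6: [PARSE:-, VALIDATE:-, TRANSFORM:P4(v=0,ok=F), EMIT:P3(v=76,ok=T)] out:P2(v=0); in:-
Tick 7: [PARSE:-, VALIDATE:-, TRANSFORM:-, EMIT:P4(v=0,ok=F)] out:P3(v=76); in:-
Tick 8: [PARSE:-, VALIDATE:-, TRANSFORM:-, EMIT:-] out:P4(v=0); in:-
P3: arrives tick 3, valid=True (id=3, id%3=0), emit tick 7, final value 76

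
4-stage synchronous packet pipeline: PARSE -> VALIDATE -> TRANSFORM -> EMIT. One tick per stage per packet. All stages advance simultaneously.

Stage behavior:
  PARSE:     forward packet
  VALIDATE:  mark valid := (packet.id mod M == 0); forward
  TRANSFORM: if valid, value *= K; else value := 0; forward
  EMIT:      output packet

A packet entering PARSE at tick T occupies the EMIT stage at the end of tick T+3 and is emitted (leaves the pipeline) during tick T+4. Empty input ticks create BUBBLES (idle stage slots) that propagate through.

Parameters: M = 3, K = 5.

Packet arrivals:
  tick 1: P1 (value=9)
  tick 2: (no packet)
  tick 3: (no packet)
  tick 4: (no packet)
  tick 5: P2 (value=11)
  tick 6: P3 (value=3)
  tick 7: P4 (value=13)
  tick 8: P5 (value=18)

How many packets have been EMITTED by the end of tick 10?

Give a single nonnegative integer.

Answer: 3

Derivation:
Tick 1: [PARSE:P1(v=9,ok=F), VALIDATE:-, TRANSFORM:-, EMIT:-] out:-; in:P1
Tick 2: [PARSE:-, VALIDATE:P1(v=9,ok=F), TRANSFORM:-, EMIT:-] out:-; in:-
Tick 3: [PARSE:-, VALIDATE:-, TRANSFORM:P1(v=0,ok=F), EMIT:-] out:-; in:-
Tick 4: [PARSE:-, VALIDATE:-, TRANSFORM:-, EMIT:P1(v=0,ok=F)] out:-; in:-
Tick 5: [PARSE:P2(v=11,ok=F), VALIDATE:-, TRANSFORM:-, EMIT:-] out:P1(v=0); in:P2
Tick 6: [PARSE:P3(v=3,ok=F), VALIDATE:P2(v=11,ok=F), TRANSFORM:-, EMIT:-] out:-; in:P3
Tick 7: [PARSE:P4(v=13,ok=F), VALIDATE:P3(v=3,ok=T), TRANSFORM:P2(v=0,ok=F), EMIT:-] out:-; in:P4
Tick 8: [PARSE:P5(v=18,ok=F), VALIDATE:P4(v=13,ok=F), TRANSFORM:P3(v=15,ok=T), EMIT:P2(v=0,ok=F)] out:-; in:P5
Tick 9: [PARSE:-, VALIDATE:P5(v=18,ok=F), TRANSFORM:P4(v=0,ok=F), EMIT:P3(v=15,ok=T)] out:P2(v=0); in:-
Tick 10: [PARSE:-, VALIDATE:-, TRANSFORM:P5(v=0,ok=F), EMIT:P4(v=0,ok=F)] out:P3(v=15); in:-
Emitted by tick 10: ['P1', 'P2', 'P3']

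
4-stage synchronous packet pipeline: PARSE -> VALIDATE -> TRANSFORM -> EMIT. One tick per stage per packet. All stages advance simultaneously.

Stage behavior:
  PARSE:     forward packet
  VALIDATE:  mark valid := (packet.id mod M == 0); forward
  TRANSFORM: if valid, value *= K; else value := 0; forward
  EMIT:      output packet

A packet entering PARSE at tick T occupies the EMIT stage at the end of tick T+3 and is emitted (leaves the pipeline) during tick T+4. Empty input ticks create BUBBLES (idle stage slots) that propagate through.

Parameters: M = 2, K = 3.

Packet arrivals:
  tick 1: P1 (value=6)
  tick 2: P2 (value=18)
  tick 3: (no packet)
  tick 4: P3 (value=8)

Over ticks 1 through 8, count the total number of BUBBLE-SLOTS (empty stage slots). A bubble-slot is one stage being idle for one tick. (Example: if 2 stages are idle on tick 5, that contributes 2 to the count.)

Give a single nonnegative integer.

Tick 1: [PARSE:P1(v=6,ok=F), VALIDATE:-, TRANSFORM:-, EMIT:-] out:-; bubbles=3
Tick 2: [PARSE:P2(v=18,ok=F), VALIDATE:P1(v=6,ok=F), TRANSFORM:-, EMIT:-] out:-; bubbles=2
Tick 3: [PARSE:-, VALIDATE:P2(v=18,ok=T), TRANSFORM:P1(v=0,ok=F), EMIT:-] out:-; bubbles=2
Tick 4: [PARSE:P3(v=8,ok=F), VALIDATE:-, TRANSFORM:P2(v=54,ok=T), EMIT:P1(v=0,ok=F)] out:-; bubbles=1
Tick 5: [PARSE:-, VALIDATE:P3(v=8,ok=F), TRANSFORM:-, EMIT:P2(v=54,ok=T)] out:P1(v=0); bubbles=2
Tick 6: [PARSE:-, VALIDATE:-, TRANSFORM:P3(v=0,ok=F), EMIT:-] out:P2(v=54); bubbles=3
Tick 7: [PARSE:-, VALIDATE:-, TRANSFORM:-, EMIT:P3(v=0,ok=F)] out:-; bubbles=3
Tick 8: [PARSE:-, VALIDATE:-, TRANSFORM:-, EMIT:-] out:P3(v=0); bubbles=4
Total bubble-slots: 20

Answer: 20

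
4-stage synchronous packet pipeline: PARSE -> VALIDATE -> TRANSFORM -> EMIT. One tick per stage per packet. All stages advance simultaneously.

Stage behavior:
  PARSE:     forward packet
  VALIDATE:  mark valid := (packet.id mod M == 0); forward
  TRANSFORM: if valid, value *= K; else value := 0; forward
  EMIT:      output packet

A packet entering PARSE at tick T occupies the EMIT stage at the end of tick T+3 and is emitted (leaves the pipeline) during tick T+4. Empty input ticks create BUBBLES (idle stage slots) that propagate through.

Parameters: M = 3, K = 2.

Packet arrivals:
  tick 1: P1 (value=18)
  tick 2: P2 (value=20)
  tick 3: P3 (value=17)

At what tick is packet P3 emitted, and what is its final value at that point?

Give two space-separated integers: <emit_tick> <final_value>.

Answer: 7 34

Derivation:
Tick 1: [PARSE:P1(v=18,ok=F), VALIDATE:-, TRANSFORM:-, EMIT:-] out:-; in:P1
Tick 2: [PARSE:P2(v=20,ok=F), VALIDATE:P1(v=18,ok=F), TRANSFORM:-, EMIT:-] out:-; in:P2
Tick 3: [PARSE:P3(v=17,ok=F), VALIDATE:P2(v=20,ok=F), TRANSFORM:P1(v=0,ok=F), EMIT:-] out:-; in:P3
Tick 4: [PARSE:-, VALIDATE:P3(v=17,ok=T), TRANSFORM:P2(v=0,ok=F), EMIT:P1(v=0,ok=F)] out:-; in:-
Tick 5: [PARSE:-, VALIDATE:-, TRANSFORM:P3(v=34,ok=T), EMIT:P2(v=0,ok=F)] out:P1(v=0); in:-
Tick 6: [PARSE:-, VALIDATE:-, TRANSFORM:-, EMIT:P3(v=34,ok=T)] out:P2(v=0); in:-
Tick 7: [PARSE:-, VALIDATE:-, TRANSFORM:-, EMIT:-] out:P3(v=34); in:-
P3: arrives tick 3, valid=True (id=3, id%3=0), emit tick 7, final value 34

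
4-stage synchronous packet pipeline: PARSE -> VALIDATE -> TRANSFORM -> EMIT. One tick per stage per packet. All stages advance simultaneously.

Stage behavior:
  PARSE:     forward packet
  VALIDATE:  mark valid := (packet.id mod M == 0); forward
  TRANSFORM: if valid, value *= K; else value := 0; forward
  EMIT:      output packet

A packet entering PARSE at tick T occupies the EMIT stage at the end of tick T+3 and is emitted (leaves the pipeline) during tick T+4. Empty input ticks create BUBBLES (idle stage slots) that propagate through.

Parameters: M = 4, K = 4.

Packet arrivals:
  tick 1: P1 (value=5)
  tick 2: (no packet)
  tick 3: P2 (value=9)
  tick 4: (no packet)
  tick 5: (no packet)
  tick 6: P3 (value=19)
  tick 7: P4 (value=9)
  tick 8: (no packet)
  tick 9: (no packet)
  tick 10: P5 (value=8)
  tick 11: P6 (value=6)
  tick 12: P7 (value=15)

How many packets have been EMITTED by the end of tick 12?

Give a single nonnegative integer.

Tick 1: [PARSE:P1(v=5,ok=F), VALIDATE:-, TRANSFORM:-, EMIT:-] out:-; in:P1
Tick 2: [PARSE:-, VALIDATE:P1(v=5,ok=F), TRANSFORM:-, EMIT:-] out:-; in:-
Tick 3: [PARSE:P2(v=9,ok=F), VALIDATE:-, TRANSFORM:P1(v=0,ok=F), EMIT:-] out:-; in:P2
Tick 4: [PARSE:-, VALIDATE:P2(v=9,ok=F), TRANSFORM:-, EMIT:P1(v=0,ok=F)] out:-; in:-
Tick 5: [PARSE:-, VALIDATE:-, TRANSFORM:P2(v=0,ok=F), EMIT:-] out:P1(v=0); in:-
Tick 6: [PARSE:P3(v=19,ok=F), VALIDATE:-, TRANSFORM:-, EMIT:P2(v=0,ok=F)] out:-; in:P3
Tick 7: [PARSE:P4(v=9,ok=F), VALIDATE:P3(v=19,ok=F), TRANSFORM:-, EMIT:-] out:P2(v=0); in:P4
Tick 8: [PARSE:-, VALIDATE:P4(v=9,ok=T), TRANSFORM:P3(v=0,ok=F), EMIT:-] out:-; in:-
Tick 9: [PARSE:-, VALIDATE:-, TRANSFORM:P4(v=36,ok=T), EMIT:P3(v=0,ok=F)] out:-; in:-
Tick 10: [PARSE:P5(v=8,ok=F), VALIDATE:-, TRANSFORM:-, EMIT:P4(v=36,ok=T)] out:P3(v=0); in:P5
Tick 11: [PARSE:P6(v=6,ok=F), VALIDATE:P5(v=8,ok=F), TRANSFORM:-, EMIT:-] out:P4(v=36); in:P6
Tick 12: [PARSE:P7(v=15,ok=F), VALIDATE:P6(v=6,ok=F), TRANSFORM:P5(v=0,ok=F), EMIT:-] out:-; in:P7
Emitted by tick 12: ['P1', 'P2', 'P3', 'P4']

Answer: 4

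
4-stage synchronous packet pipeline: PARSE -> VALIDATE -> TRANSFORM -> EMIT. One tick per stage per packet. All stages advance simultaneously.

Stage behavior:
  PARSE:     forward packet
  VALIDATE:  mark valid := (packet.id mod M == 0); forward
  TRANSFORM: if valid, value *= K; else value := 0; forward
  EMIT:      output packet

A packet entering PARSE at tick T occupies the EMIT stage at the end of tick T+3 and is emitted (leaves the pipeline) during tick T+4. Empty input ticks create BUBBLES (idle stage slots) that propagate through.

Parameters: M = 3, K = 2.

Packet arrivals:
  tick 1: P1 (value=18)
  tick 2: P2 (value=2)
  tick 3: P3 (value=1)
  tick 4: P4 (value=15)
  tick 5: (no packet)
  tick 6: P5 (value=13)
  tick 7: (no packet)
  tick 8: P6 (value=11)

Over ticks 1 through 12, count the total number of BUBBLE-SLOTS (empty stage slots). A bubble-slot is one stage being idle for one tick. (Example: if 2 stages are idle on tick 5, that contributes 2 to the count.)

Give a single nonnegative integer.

Answer: 24

Derivation:
Tick 1: [PARSE:P1(v=18,ok=F), VALIDATE:-, TRANSFORM:-, EMIT:-] out:-; bubbles=3
Tick 2: [PARSE:P2(v=2,ok=F), VALIDATE:P1(v=18,ok=F), TRANSFORM:-, EMIT:-] out:-; bubbles=2
Tick 3: [PARSE:P3(v=1,ok=F), VALIDATE:P2(v=2,ok=F), TRANSFORM:P1(v=0,ok=F), EMIT:-] out:-; bubbles=1
Tick 4: [PARSE:P4(v=15,ok=F), VALIDATE:P3(v=1,ok=T), TRANSFORM:P2(v=0,ok=F), EMIT:P1(v=0,ok=F)] out:-; bubbles=0
Tick 5: [PARSE:-, VALIDATE:P4(v=15,ok=F), TRANSFORM:P3(v=2,ok=T), EMIT:P2(v=0,ok=F)] out:P1(v=0); bubbles=1
Tick 6: [PARSE:P5(v=13,ok=F), VALIDATE:-, TRANSFORM:P4(v=0,ok=F), EMIT:P3(v=2,ok=T)] out:P2(v=0); bubbles=1
Tick 7: [PARSE:-, VALIDATE:P5(v=13,ok=F), TRANSFORM:-, EMIT:P4(v=0,ok=F)] out:P3(v=2); bubbles=2
Tick 8: [PARSE:P6(v=11,ok=F), VALIDATE:-, TRANSFORM:P5(v=0,ok=F), EMIT:-] out:P4(v=0); bubbles=2
Tick 9: [PARSE:-, VALIDATE:P6(v=11,ok=T), TRANSFORM:-, EMIT:P5(v=0,ok=F)] out:-; bubbles=2
Tick 10: [PARSE:-, VALIDATE:-, TRANSFORM:P6(v=22,ok=T), EMIT:-] out:P5(v=0); bubbles=3
Tick 11: [PARSE:-, VALIDATE:-, TRANSFORM:-, EMIT:P6(v=22,ok=T)] out:-; bubbles=3
Tick 12: [PARSE:-, VALIDATE:-, TRANSFORM:-, EMIT:-] out:P6(v=22); bubbles=4
Total bubble-slots: 24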